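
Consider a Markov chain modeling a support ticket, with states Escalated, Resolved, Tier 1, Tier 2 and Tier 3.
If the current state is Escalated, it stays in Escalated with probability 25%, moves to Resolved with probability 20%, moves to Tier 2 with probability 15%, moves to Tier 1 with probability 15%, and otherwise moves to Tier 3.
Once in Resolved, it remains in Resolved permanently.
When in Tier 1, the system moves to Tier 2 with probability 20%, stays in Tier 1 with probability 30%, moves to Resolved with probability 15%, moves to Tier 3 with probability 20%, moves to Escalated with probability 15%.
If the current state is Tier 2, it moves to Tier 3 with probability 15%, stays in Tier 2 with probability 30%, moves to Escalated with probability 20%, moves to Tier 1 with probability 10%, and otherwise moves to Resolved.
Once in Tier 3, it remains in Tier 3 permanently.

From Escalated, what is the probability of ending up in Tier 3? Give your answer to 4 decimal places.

Let h(s) be the probability of absorption at Tier 3 starting from transient state s. Then h(Tier 3) = 1 and h(Resolved) = 0. By first-step analysis:
h(Escalated) = 0.25·h(Escalated) + 0.2·0 + 0.15·h(Tier 1) + 0.15·h(Tier 2) + 0.25·1
h(Tier 1) = 0.15·h(Escalated) + 0.15·0 + 0.3·h(Tier 1) + 0.2·h(Tier 2) + 0.2·1
h(Tier 2) = 0.2·h(Escalated) + 0.25·0 + 0.1·h(Tier 1) + 0.3·h(Tier 2) + 0.15·1
Solving: h(Escalated) = 0.5260, h(Tier 1) = 0.5240, h(Tier 2) = 0.4394.
Starting from Escalated, the probability is 0.5260.

0.5260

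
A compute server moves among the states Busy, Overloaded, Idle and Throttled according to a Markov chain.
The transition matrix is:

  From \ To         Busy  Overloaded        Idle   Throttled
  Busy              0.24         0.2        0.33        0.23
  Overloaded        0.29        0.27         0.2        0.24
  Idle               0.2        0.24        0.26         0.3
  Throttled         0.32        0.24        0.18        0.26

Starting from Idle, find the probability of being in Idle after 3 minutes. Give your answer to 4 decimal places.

Propagate the distribution vector 3 minutes from Idle.
After 0 minutes: (0.0000, 0.0000, 1.0000, 0.0000)
After 1 minute: (0.2000, 0.2400, 0.2600, 0.3000)
After 2 minutes: (0.2656, 0.2392, 0.2356, 0.2596)
After 3 minutes: (0.2633, 0.2366, 0.2435, 0.2567)
P(in Idle after 3 minutes) = 0.2435

0.2435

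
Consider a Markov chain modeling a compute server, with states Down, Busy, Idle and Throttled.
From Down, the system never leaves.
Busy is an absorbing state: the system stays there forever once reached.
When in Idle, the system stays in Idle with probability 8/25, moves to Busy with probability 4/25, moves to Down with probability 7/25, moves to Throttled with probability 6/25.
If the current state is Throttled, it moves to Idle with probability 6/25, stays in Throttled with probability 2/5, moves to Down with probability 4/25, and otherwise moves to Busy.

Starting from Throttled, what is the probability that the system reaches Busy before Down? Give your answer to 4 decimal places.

Let h(s) be the probability of absorption at Busy starting from transient state s. Then h(Busy) = 1 and h(Down) = 0. By first-step analysis:
h(Idle) = 0.28·0 + 0.16·1 + 0.32·h(Idle) + 0.24·h(Throttled)
h(Throttled) = 0.16·0 + 0.2·1 + 0.24·h(Idle) + 0.4·h(Throttled)
Solving: h(Idle) = 0.4110, h(Throttled) = 0.4977.
Starting from Throttled, the probability is 0.4977.

0.4977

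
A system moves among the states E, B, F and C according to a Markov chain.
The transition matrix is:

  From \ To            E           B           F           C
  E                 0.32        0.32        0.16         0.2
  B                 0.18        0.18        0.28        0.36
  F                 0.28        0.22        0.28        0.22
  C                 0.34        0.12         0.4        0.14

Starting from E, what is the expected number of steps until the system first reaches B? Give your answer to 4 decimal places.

3.8770

Let t(s) be the expected number of steps to first reach B from state s, with t(B) = 0. Conditioning on the first step:
t(E) = 1 + 0.32·t(E) + 0.16·t(F) + 0.2·t(C)
t(F) = 1 + 0.28·t(E) + 0.28·t(F) + 0.22·t(C)
t(C) = 1 + 0.34·t(E) + 0.4·t(F) + 0.14·t(C)
Solving: t(E) = 3.8770, t(F) = 4.3366, t(C) = 4.7126.
Expected steps from E to B: 3.8770.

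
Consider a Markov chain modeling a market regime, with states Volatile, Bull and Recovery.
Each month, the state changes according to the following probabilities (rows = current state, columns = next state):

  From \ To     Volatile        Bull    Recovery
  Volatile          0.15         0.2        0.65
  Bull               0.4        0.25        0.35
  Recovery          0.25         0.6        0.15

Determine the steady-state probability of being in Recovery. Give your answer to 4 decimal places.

Let the stationary distribution be π with π = πP and π_1 + π_2 + π_3 = 1.
π_1 = 0.15·π_1 + 0.4·π_2 + 0.25·π_3
π_2 = 0.2·π_1 + 0.25·π_2 + 0.6·π_3
Solving with the normalization constraint gives π = (0.2767, 0.3625, 0.3608).
So the stationary probability of Recovery is 0.3608.

0.3608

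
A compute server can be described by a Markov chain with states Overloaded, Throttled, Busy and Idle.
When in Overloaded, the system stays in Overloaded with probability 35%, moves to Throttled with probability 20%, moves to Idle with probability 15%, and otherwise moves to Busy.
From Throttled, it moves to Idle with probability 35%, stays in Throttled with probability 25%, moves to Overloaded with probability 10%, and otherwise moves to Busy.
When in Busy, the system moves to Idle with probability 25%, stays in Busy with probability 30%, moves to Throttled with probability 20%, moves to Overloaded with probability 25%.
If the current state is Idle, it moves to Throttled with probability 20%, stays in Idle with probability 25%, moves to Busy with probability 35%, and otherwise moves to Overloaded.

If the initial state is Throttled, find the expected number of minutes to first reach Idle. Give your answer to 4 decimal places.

Let t(s) be the expected number of minutes to first reach Idle from state s, with t(Idle) = 0. Conditioning on the first minute:
t(Overloaded) = 1 + 0.35·t(Overloaded) + 0.2·t(Throttled) + 0.3·t(Busy)
t(Throttled) = 1 + 0.1·t(Overloaded) + 0.25·t(Throttled) + 0.3·t(Busy)
t(Busy) = 1 + 0.25·t(Overloaded) + 0.2·t(Throttled) + 0.3·t(Busy)
Solving: t(Overloaded) = 4.5024, t(Throttled) = 3.5545, t(Busy) = 4.0521.
Expected minutes from Throttled to Idle: 3.5545.

3.5545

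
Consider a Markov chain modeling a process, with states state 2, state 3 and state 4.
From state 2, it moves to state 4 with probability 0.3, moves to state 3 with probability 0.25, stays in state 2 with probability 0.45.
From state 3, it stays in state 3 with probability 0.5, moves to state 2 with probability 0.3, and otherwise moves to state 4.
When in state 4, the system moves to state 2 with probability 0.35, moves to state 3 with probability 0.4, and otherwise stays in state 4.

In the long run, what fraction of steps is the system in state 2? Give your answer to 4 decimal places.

Let the stationary distribution be π with π = πP and π_1 + π_2 + π_3 = 1.
π_1 = 0.45·π_1 + 0.3·π_2 + 0.35·π_3
π_2 = 0.25·π_1 + 0.5·π_2 + 0.4·π_3
Solving with the normalization constraint gives π = (0.3676, 0.3832, 0.2492).
So the stationary probability of state 2 is 0.3676.

0.3676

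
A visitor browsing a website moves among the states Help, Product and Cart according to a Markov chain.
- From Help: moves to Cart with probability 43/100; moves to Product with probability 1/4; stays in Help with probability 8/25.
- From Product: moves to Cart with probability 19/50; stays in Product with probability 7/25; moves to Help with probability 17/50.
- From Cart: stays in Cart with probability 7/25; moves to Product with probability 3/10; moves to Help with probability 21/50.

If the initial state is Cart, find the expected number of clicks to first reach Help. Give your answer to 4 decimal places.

Let t(s) be the expected number of clicks to first reach Help from state s, with t(Help) = 0. Conditioning on the first click:
t(Product) = 1 + 0.28·t(Product) + 0.38·t(Cart)
t(Cart) = 1 + 0.3·t(Product) + 0.28·t(Cart)
Solving: t(Product) = 2.7201, t(Cart) = 2.5223.
Expected clicks from Cart to Help: 2.5223.

2.5223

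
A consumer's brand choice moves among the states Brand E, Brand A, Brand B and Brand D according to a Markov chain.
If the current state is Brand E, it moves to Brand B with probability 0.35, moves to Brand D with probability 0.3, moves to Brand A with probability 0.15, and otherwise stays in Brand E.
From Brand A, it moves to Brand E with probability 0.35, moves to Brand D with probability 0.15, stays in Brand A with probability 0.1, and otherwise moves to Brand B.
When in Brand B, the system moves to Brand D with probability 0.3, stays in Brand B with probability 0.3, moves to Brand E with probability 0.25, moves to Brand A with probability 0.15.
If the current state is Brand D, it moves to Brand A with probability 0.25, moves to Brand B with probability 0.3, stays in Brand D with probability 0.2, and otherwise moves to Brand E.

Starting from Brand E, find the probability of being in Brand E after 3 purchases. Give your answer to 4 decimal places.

0.2545

Propagate the distribution vector 3 purchases from Brand E.
After 0 purchases: (1.0000, 0.0000, 0.0000, 0.0000)
After 1 purchase: (0.2000, 0.1500, 0.3500, 0.3000)
After 2 purchases: (0.2550, 0.1725, 0.3250, 0.2475)
After 3 purchases: (0.2545, 0.1661, 0.3300, 0.2494)
P(in Brand E after 3 purchases) = 0.2545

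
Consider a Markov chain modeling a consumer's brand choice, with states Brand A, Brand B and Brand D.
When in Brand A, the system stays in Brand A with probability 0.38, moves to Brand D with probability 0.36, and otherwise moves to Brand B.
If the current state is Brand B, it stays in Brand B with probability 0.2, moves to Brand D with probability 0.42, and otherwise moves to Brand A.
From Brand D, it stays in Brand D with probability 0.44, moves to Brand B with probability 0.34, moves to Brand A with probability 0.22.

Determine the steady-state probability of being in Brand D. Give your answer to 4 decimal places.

0.4093

Let the stationary distribution be π with π = πP and π_1 + π_2 + π_3 = 1.
π_1 = 0.38·π_1 + 0.38·π_2 + 0.22·π_3
π_2 = 0.26·π_1 + 0.2·π_2 + 0.34·π_3
Solving with the normalization constraint gives π = (0.3145, 0.2762, 0.4093).
So the stationary probability of Brand D is 0.4093.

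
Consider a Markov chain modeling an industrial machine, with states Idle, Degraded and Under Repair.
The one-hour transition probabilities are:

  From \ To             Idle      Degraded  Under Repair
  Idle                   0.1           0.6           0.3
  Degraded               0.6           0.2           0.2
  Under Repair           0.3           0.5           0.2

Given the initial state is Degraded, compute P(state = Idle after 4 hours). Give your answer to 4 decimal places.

0.3318

Propagate the distribution vector 4 hours from Degraded.
After 0 hours: (0.0000, 1.0000, 0.0000)
After 1 hour: (0.6000, 0.2000, 0.2000)
After 2 hours: (0.2400, 0.5000, 0.2600)
After 3 hours: (0.4020, 0.3740, 0.2240)
After 4 hours: (0.3318, 0.4280, 0.2402)
P(in Idle after 4 hours) = 0.3318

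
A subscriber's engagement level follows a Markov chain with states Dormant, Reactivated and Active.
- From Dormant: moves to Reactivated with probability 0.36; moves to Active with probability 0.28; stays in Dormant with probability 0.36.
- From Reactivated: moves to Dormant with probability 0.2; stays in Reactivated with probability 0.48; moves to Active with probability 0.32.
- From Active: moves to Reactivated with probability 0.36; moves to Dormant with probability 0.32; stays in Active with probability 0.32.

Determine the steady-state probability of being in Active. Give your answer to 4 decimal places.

0.3087

Let the stationary distribution be π with π = πP and π_1 + π_2 + π_3 = 1.
π_1 = 0.36·π_1 + 0.2·π_2 + 0.32·π_3
π_2 = 0.36·π_1 + 0.48·π_2 + 0.36·π_3
Solving with the normalization constraint gives π = (0.2822, 0.4091, 0.3087).
So the stationary probability of Active is 0.3087.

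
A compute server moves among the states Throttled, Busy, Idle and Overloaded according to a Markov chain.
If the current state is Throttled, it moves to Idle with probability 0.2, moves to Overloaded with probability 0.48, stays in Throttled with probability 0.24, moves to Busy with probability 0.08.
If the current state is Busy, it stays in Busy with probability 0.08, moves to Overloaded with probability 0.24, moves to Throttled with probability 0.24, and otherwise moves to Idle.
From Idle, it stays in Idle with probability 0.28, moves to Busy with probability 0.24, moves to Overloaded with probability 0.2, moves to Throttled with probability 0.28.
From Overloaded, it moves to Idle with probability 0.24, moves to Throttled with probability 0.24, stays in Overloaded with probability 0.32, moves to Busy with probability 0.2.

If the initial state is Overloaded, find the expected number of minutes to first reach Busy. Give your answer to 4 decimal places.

5.5669

Let t(s) be the expected number of minutes to first reach Busy from state s, with t(Busy) = 0. Conditioning on the first minute:
t(Throttled) = 1 + 0.24·t(Throttled) + 0.2·t(Idle) + 0.48·t(Overloaded)
t(Idle) = 1 + 0.28·t(Throttled) + 0.28·t(Idle) + 0.2·t(Overloaded)
t(Overloaded) = 1 + 0.24·t(Throttled) + 0.24·t(Idle) + 0.32·t(Overloaded)
Solving: t(Throttled) = 6.2431, t(Idle) = 5.3631, t(Overloaded) = 5.5669.
Expected minutes from Overloaded to Busy: 5.5669.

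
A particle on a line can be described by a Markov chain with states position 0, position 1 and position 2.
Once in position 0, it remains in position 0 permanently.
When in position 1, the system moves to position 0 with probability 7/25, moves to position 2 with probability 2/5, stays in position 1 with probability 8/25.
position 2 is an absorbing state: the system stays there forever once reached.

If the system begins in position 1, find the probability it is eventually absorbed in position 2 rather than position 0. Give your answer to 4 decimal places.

0.5882

Let h(s) be the probability of absorption at position 2 starting from transient state s. Then h(position 2) = 1 and h(position 0) = 0. By first-step analysis:
h(position 1) = 0.28·0 + 0.32·h(position 1) + 0.4·1
Solving: h(position 1) = 0.5882.
Starting from position 1, the probability is 0.5882.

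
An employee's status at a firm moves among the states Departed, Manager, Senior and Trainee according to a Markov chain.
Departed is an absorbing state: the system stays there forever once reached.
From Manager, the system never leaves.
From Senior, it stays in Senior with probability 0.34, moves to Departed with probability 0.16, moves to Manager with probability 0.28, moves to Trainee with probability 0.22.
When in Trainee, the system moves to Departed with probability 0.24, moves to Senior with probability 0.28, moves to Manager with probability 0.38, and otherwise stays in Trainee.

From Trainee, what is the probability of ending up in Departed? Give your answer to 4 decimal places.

Let h(s) be the probability of absorption at Departed starting from transient state s. Then h(Departed) = 1 and h(Manager) = 0. By first-step analysis:
h(Senior) = 0.16·1 + 0.28·0 + 0.34·h(Senior) + 0.22·h(Trainee)
h(Trainee) = 0.24·1 + 0.38·0 + 0.28·h(Senior) + 0.1·h(Trainee)
Solving: h(Senior) = 0.3696, h(Trainee) = 0.3817.
Starting from Trainee, the probability is 0.3817.

0.3817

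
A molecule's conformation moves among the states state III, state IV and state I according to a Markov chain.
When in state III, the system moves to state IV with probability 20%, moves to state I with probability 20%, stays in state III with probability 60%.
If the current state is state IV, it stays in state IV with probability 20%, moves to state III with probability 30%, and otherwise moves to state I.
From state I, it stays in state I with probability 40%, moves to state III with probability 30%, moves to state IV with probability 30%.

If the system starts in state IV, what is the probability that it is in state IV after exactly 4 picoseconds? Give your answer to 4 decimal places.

Propagate the distribution vector 4 picoseconds from state IV.
After 0 picoseconds: (0.0000, 1.0000, 0.0000)
After 1 picosecond: (0.3000, 0.2000, 0.5000)
After 2 picoseconds: (0.3900, 0.2500, 0.3600)
After 3 picoseconds: (0.4170, 0.2360, 0.3470)
After 4 picoseconds: (0.4251, 0.2347, 0.3402)
P(in state IV after 4 picoseconds) = 0.2347

0.2347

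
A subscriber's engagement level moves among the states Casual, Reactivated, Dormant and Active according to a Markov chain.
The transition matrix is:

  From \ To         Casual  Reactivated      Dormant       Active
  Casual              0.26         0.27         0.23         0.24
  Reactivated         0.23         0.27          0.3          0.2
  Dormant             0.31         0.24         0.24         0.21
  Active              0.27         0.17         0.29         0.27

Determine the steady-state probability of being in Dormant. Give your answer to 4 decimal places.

0.2631

Let the stationary distribution be π with π = πP and π_1 + π_2 + π_3 + π_4 = 1.
π_1 = 0.26·π_1 + 0.23·π_2 + 0.31·π_3 + 0.27·π_4
π_2 = 0.27·π_1 + 0.27·π_2 + 0.24·π_3 + 0.17·π_4
π_3 = 0.23·π_1 + 0.3·π_2 + 0.24·π_3 + 0.29·π_4
Solving with the normalization constraint gives π = (0.2683, 0.2392, 0.2631, 0.2294).
So the stationary probability of Dormant is 0.2631.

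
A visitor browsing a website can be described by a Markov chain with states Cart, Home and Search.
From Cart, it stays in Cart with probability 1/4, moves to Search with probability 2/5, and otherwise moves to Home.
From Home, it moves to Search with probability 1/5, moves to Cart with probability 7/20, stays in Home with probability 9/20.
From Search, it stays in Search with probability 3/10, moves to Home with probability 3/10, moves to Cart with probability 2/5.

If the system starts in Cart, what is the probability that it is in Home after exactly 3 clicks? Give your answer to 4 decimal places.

0.3720

Propagate the distribution vector 3 clicks from Cart.
After 0 clicks: (1.0000, 0.0000, 0.0000)
After 1 click: (0.2500, 0.3500, 0.4000)
After 2 clicks: (0.3450, 0.3650, 0.2900)
After 3 clicks: (0.3300, 0.3720, 0.2980)
P(in Home after 3 clicks) = 0.3720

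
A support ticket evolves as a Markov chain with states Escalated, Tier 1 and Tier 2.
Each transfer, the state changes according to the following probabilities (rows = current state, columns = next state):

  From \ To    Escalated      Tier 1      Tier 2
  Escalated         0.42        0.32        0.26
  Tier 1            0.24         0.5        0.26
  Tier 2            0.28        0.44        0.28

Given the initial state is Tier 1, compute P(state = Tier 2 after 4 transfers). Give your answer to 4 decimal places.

Propagate the distribution vector 4 transfers from Tier 1.
After 0 transfers: (0.0000, 1.0000, 0.0000)
After 1 transfer: (0.2400, 0.5000, 0.2600)
After 2 transfers: (0.2936, 0.4412, 0.2652)
After 3 transfers: (0.3035, 0.4312, 0.2653)
After 4 transfers: (0.3052, 0.4295, 0.2653)
P(in Tier 2 after 4 transfers) = 0.2653

0.2653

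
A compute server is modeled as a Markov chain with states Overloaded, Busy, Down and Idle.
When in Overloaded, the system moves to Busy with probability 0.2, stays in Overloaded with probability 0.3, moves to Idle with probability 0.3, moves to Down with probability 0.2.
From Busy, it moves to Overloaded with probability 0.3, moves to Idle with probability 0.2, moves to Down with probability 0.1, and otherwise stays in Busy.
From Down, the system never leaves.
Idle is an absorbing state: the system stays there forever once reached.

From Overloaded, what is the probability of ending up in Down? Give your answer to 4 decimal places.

0.3889

Let h(s) be the probability of absorption at Down starting from transient state s. Then h(Down) = 1 and h(Idle) = 0. By first-step analysis:
h(Overloaded) = 0.3·h(Overloaded) + 0.2·h(Busy) + 0.2·1 + 0.3·0
h(Busy) = 0.3·h(Overloaded) + 0.4·h(Busy) + 0.1·1 + 0.2·0
Solving: h(Overloaded) = 0.3889, h(Busy) = 0.3611.
Starting from Overloaded, the probability is 0.3889.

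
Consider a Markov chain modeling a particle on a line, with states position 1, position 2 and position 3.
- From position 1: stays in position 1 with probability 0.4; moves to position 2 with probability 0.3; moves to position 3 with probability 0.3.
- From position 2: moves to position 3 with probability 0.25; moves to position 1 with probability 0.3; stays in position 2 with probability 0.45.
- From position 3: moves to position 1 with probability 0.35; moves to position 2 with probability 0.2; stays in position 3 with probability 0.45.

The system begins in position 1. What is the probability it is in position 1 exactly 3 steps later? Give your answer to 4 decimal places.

Propagate the distribution vector 3 steps from position 1.
After 0 steps: (1.0000, 0.0000, 0.0000)
After 1 step: (0.4000, 0.3000, 0.3000)
After 2 steps: (0.3550, 0.3150, 0.3300)
After 3 steps: (0.3520, 0.3143, 0.3338)
P(in position 1 after 3 steps) = 0.3520

0.3520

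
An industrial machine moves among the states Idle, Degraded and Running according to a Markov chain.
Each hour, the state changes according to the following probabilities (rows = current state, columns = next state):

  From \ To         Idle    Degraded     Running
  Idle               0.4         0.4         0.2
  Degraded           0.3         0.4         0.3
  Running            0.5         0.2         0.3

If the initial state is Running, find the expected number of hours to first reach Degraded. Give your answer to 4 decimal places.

3.4375

Let t(s) be the expected number of hours to first reach Degraded from state s, with t(Degraded) = 0. Conditioning on the first hour:
t(Idle) = 1 + 0.4·t(Idle) + 0.2·t(Running)
t(Running) = 1 + 0.5·t(Idle) + 0.3·t(Running)
Solving: t(Idle) = 2.8125, t(Running) = 3.4375.
Expected hours from Running to Degraded: 3.4375.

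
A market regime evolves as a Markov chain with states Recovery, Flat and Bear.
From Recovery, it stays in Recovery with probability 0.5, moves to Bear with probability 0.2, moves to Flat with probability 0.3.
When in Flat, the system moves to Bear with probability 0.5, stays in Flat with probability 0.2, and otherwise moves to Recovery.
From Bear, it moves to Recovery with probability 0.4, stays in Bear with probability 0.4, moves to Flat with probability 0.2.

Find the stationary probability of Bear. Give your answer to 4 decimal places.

Let the stationary distribution be π with π = πP and π_1 + π_2 + π_3 = 1.
π_1 = 0.5·π_1 + 0.3·π_2 + 0.4·π_3
π_2 = 0.3·π_1 + 0.2·π_2 + 0.2·π_3
Solving with the normalization constraint gives π = (0.4176, 0.2418, 0.3407).
So the stationary probability of Bear is 0.3407.

0.3407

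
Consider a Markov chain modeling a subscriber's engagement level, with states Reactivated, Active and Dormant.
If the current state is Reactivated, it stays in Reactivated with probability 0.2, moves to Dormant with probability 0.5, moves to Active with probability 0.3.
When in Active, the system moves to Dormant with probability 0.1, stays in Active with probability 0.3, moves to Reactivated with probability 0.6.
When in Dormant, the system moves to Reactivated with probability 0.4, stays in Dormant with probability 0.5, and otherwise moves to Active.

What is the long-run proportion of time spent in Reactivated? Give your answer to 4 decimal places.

Let the stationary distribution be π with π = πP and π_1 + π_2 + π_3 = 1.
π_1 = 0.2·π_1 + 0.6·π_2 + 0.4·π_3
π_2 = 0.3·π_1 + 0.3·π_2 + 0.1·π_3
Solving with the normalization constraint gives π = (0.3696, 0.2174, 0.4130).
So the stationary probability of Reactivated is 0.3696.

0.3696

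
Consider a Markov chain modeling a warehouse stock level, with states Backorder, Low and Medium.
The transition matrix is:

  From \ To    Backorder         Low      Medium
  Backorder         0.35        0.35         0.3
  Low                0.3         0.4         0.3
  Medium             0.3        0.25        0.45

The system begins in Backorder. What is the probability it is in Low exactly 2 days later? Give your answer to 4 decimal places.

Sum over the intermediate state after 1 day:
P = P(Backorder→Backorder)·P(Backorder→Low) + P(Backorder→Low)·P(Low→Low) + P(Backorder→Medium)·P(Medium→Low)
  = 0.35×0.35 + 0.35×0.4 + 0.3×0.25
  = 0.1225 + 0.1400 + 0.0750 = 0.3375

0.3375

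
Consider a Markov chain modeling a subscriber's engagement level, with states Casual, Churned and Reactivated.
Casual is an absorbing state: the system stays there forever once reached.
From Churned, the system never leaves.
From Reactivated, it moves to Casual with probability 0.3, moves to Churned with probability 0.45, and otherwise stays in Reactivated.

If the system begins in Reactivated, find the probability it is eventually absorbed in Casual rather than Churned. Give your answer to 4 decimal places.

0.4000

Let h(s) be the probability of absorption at Casual starting from transient state s. Then h(Casual) = 1 and h(Churned) = 0. By first-step analysis:
h(Reactivated) = 0.3·1 + 0.45·0 + 0.25·h(Reactivated)
Solving: h(Reactivated) = 0.4000.
Starting from Reactivated, the probability is 0.4000.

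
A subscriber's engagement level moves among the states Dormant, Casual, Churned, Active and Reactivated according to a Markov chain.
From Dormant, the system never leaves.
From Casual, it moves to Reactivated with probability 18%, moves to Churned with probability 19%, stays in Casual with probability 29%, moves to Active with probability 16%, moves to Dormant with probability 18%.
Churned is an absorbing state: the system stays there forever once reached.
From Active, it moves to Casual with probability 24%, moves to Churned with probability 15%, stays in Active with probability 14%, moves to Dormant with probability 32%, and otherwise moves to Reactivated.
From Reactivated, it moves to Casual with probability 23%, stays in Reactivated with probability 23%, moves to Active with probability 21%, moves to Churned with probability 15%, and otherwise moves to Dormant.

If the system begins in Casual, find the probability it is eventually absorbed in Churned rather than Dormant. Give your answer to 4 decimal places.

0.4641

Let h(s) be the probability of absorption at Churned starting from transient state s. Then h(Churned) = 1 and h(Dormant) = 0. By first-step analysis:
h(Casual) = 0.18·0 + 0.29·h(Casual) + 0.19·1 + 0.16·h(Active) + 0.18·h(Reactivated)
h(Active) = 0.32·0 + 0.24·h(Casual) + 0.15·1 + 0.14·h(Active) + 0.15·h(Reactivated)
h(Reactivated) = 0.18·0 + 0.23·h(Casual) + 0.15·1 + 0.21·h(Active) + 0.23·h(Reactivated)
Solving: h(Casual) = 0.4641, h(Active) = 0.3802, h(Reactivated) = 0.4371.
Starting from Casual, the probability is 0.4641.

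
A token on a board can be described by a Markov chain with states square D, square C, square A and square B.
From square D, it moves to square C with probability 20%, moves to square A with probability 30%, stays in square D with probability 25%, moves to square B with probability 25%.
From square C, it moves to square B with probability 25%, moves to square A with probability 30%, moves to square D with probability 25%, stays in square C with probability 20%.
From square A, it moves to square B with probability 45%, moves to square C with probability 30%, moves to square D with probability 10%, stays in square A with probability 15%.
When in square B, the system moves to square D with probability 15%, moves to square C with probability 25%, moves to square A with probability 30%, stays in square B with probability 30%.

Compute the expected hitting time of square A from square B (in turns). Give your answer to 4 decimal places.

Let t(s) be the expected number of turns to first reach square A from state s, with t(square A) = 0. Conditioning on the first turn:
t(square D) = 1 + 0.25·t(square D) + 0.2·t(square C) + 0.25·t(square B)
t(square C) = 1 + 0.25·t(square D) + 0.2·t(square C) + 0.25·t(square B)
t(square B) = 1 + 0.15·t(square D) + 0.25·t(square C) + 0.3·t(square B)
Solving: t(square D) = 3.3333, t(square C) = 3.3333, t(square B) = 3.3333.
Expected turns from square B to square A: 3.3333.

3.3333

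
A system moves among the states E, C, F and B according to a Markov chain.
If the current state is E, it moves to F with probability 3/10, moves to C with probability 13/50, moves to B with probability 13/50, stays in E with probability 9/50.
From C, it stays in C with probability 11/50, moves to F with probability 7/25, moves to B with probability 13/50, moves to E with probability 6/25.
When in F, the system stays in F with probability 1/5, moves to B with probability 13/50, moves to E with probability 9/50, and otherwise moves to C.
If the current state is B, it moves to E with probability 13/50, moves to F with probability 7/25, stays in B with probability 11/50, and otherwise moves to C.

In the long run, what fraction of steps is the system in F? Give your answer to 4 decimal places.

Let the stationary distribution be π with π = πP and π_1 + π_2 + π_3 + π_4 = 1.
π_1 = 0.18·π_1 + 0.24·π_2 + 0.18·π_3 + 0.26·π_4
π_2 = 0.26·π_1 + 0.22·π_2 + 0.36·π_3 + 0.24·π_4
π_3 = 0.3·π_1 + 0.28·π_2 + 0.2·π_3 + 0.28·π_4
Solving with the normalization constraint gives π = (0.2162, 0.2705, 0.2633, 0.2500).
So the stationary probability of F is 0.2633.

0.2633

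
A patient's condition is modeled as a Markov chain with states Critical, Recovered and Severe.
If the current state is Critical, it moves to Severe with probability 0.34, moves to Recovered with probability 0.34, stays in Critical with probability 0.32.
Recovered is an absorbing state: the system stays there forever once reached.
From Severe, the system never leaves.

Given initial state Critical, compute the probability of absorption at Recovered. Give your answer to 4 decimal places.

0.5000

Let h(s) be the probability of absorption at Recovered starting from transient state s. Then h(Recovered) = 1 and h(Severe) = 0. By first-step analysis:
h(Critical) = 0.32·h(Critical) + 0.34·1 + 0.34·0
Solving: h(Critical) = 0.5000.
Starting from Critical, the probability is 0.5000.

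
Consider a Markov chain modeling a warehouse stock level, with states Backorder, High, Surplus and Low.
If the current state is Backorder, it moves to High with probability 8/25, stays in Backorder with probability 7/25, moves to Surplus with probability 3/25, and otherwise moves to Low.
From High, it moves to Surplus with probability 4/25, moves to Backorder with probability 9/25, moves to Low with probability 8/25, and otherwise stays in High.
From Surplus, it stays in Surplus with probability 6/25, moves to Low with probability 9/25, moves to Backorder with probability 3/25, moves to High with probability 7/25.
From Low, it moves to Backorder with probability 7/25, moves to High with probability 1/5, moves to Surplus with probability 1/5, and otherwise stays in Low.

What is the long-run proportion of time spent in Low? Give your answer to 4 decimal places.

Let the stationary distribution be π with π = πP and π_1 + π_2 + π_3 + π_4 = 1.
π_1 = 0.28·π_1 + 0.36·π_2 + 0.12·π_3 + 0.28·π_4
π_2 = 0.32·π_1 + 0.16·π_2 + 0.28·π_3 + 0.2·π_4
π_3 = 0.12·π_1 + 0.16·π_2 + 0.24·π_3 + 0.2·π_4
Solving with the normalization constraint gives π = (0.2708, 0.2371, 0.1759, 0.3162).
So the stationary probability of Low is 0.3162.

0.3162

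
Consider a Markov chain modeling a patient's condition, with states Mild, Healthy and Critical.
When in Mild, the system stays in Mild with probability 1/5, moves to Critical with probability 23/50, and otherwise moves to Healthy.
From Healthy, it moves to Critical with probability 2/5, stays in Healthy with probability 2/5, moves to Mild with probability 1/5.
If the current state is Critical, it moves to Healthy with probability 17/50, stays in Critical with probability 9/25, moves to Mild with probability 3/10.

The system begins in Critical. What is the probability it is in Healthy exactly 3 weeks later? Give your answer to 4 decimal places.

0.3616

Propagate the distribution vector 3 weeks from Critical.
After 0 weeks: (0.0000, 0.0000, 1.0000)
After 1 week: (0.3000, 0.3400, 0.3600)
After 2 weeks: (0.2360, 0.3604, 0.4036)
After 3 weeks: (0.2404, 0.3616, 0.3980)
P(in Healthy after 3 weeks) = 0.3616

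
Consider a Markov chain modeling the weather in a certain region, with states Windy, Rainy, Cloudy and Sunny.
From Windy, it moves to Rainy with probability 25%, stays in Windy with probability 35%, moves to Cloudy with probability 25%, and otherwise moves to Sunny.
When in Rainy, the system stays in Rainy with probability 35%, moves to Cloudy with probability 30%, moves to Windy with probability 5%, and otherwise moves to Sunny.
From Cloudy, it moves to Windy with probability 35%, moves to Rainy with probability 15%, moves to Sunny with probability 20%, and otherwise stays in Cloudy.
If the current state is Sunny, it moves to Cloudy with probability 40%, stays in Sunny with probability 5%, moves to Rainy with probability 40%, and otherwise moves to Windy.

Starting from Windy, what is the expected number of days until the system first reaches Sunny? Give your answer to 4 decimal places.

Let t(s) be the expected number of days to first reach Sunny from state s, with t(Sunny) = 0. Conditioning on the first day:
t(Windy) = 1 + 0.35·t(Windy) + 0.25·t(Rainy) + 0.25·t(Cloudy)
t(Rainy) = 1 + 0.05·t(Windy) + 0.35·t(Rainy) + 0.3·t(Cloudy)
t(Cloudy) = 1 + 0.35·t(Windy) + 0.15·t(Rainy) + 0.3·t(Cloudy)
Solving: t(Windy) = 4.9783, t(Rainy) = 4.1389, t(Cloudy) = 4.8046.
Expected days from Windy to Sunny: 4.9783.

4.9783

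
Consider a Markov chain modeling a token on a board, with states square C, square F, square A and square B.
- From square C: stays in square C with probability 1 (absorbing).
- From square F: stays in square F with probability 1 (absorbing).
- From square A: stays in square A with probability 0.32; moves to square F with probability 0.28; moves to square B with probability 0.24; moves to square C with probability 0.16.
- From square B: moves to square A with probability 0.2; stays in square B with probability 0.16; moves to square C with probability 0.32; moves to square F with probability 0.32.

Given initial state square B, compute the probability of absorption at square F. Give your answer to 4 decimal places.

Let h(s) be the probability of absorption at square F starting from transient state s. Then h(square F) = 1 and h(square C) = 0. By first-step analysis:
h(square A) = 0.16·0 + 0.28·1 + 0.32·h(square A) + 0.24·h(square B)
h(square B) = 0.32·0 + 0.32·1 + 0.2·h(square A) + 0.16·h(square B)
Solving: h(square A) = 0.5963, h(square B) = 0.5229.
Starting from square B, the probability is 0.5229.

0.5229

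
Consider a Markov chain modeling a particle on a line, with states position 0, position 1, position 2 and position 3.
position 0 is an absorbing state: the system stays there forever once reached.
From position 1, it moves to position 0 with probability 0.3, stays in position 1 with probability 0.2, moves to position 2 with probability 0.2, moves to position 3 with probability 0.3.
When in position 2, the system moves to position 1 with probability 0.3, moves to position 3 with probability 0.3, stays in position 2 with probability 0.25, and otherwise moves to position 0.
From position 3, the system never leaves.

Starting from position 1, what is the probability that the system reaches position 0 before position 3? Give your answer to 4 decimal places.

Let h(s) be the probability of absorption at position 0 starting from transient state s. Then h(position 0) = 1 and h(position 3) = 0. By first-step analysis:
h(position 1) = 0.3·1 + 0.2·h(position 1) + 0.2·h(position 2) + 0.3·0
h(position 2) = 0.15·1 + 0.3·h(position 1) + 0.25·h(position 2) + 0.3·0
Solving: h(position 1) = 0.4722, h(position 2) = 0.3889.
Starting from position 1, the probability is 0.4722.

0.4722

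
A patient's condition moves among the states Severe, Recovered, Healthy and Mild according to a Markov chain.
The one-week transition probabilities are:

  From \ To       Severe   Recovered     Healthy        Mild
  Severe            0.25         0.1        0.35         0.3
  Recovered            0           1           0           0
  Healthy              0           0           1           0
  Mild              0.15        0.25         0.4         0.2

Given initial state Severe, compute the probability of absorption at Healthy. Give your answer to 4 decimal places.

0.7207

Let h(s) be the probability of absorption at Healthy starting from transient state s. Then h(Healthy) = 1 and h(Recovered) = 0. By first-step analysis:
h(Severe) = 0.25·h(Severe) + 0.1·0 + 0.35·1 + 0.3·h(Mild)
h(Mild) = 0.15·h(Severe) + 0.25·0 + 0.4·1 + 0.2·h(Mild)
Solving: h(Severe) = 0.7207, h(Mild) = 0.6351.
Starting from Severe, the probability is 0.7207.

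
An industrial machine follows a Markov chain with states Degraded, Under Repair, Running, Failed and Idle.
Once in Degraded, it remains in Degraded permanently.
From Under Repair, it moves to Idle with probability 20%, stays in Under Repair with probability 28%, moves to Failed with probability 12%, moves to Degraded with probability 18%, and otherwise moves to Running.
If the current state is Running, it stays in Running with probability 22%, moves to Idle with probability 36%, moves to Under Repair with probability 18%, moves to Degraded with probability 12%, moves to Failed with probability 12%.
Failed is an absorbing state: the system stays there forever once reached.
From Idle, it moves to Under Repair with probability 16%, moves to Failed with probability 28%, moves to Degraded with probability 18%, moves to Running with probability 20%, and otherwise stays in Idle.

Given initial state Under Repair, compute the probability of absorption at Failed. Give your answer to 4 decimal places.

0.4841

Let h(s) be the probability of absorption at Failed starting from transient state s. Then h(Failed) = 1 and h(Degraded) = 0. By first-step analysis:
h(Under Repair) = 0.18·0 + 0.28·h(Under Repair) + 0.22·h(Running) + 0.12·1 + 0.2·h(Idle)
h(Running) = 0.12·0 + 0.18·h(Under Repair) + 0.22·h(Running) + 0.12·1 + 0.36·h(Idle)
h(Idle) = 0.18·0 + 0.16·h(Under Repair) + 0.2·h(Running) + 0.28·1 + 0.18·h(Idle)
Solving: h(Under Repair) = 0.4841, h(Running) = 0.5260, h(Idle) = 0.5642.
Starting from Under Repair, the probability is 0.4841.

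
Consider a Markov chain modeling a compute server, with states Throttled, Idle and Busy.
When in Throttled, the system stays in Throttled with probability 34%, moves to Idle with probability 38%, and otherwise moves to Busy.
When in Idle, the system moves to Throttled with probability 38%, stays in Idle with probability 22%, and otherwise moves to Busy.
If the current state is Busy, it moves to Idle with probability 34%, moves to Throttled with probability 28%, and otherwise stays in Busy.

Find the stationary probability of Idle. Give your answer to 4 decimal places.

Let the stationary distribution be π with π = πP and π_1 + π_2 + π_3 = 1.
π_1 = 0.34·π_1 + 0.38·π_2 + 0.28·π_3
π_2 = 0.38·π_1 + 0.22·π_2 + 0.34·π_3
Solving with the normalization constraint gives π = (0.3314, 0.3154, 0.3532).
So the stationary probability of Idle is 0.3154.

0.3154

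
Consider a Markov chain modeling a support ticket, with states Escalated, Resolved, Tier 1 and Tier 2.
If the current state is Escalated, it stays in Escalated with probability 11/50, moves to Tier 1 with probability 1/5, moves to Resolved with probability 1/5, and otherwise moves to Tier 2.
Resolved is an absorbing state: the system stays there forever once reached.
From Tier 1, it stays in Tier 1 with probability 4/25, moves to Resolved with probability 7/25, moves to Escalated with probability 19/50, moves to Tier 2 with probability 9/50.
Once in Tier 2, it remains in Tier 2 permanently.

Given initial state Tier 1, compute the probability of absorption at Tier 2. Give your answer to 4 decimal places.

Let h(s) be the probability of absorption at Tier 2 starting from transient state s. Then h(Tier 2) = 1 and h(Resolved) = 0. By first-step analysis:
h(Escalated) = 0.22·h(Escalated) + 0.2·0 + 0.2·h(Tier 1) + 0.38·1
h(Tier 1) = 0.38·h(Escalated) + 0.28·0 + 0.16·h(Tier 1) + 0.18·1
Solving: h(Escalated) = 0.6133, h(Tier 1) = 0.4917.
Starting from Tier 1, the probability is 0.4917.

0.4917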